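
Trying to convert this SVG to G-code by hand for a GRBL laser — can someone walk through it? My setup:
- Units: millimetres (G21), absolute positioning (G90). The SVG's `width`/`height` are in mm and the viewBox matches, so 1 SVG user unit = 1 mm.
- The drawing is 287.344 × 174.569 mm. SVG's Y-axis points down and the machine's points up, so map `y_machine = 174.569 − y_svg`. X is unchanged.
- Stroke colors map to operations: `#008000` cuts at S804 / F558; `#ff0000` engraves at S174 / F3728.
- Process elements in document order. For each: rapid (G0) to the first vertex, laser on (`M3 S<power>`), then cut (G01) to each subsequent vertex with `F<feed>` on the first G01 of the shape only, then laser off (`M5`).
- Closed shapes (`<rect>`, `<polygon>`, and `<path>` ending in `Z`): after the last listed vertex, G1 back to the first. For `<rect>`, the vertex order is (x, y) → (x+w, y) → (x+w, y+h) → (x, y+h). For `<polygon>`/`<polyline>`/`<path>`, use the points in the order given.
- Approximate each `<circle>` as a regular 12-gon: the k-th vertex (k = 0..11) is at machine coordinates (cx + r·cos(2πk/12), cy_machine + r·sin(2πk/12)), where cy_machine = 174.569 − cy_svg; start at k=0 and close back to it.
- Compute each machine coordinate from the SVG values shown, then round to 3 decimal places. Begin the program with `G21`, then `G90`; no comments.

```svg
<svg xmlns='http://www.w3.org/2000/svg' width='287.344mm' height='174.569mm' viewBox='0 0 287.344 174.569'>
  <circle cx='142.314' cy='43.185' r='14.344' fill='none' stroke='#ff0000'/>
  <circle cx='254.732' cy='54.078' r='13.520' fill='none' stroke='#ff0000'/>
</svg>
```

G21
G90
G0 X156.658 Y131.384
M3 S174
G01 X154.736 Y138.556 F3728
G01 X149.486 Y143.806
G01 X142.314 Y145.728
G01 X135.142 Y143.806
G01 X129.892 Y138.556
G01 X127.970 Y131.384
G01 X129.892 Y124.212
G01 X135.142 Y118.962
G01 X142.314 Y117.040
G01 X149.486 Y118.962
G01 X154.736 Y124.212
G01 X156.658 Y131.384
M5
G0 X268.252 Y120.491
M3 S174
G01 X266.441 Y127.251 F3728
G01 X261.492 Y132.200
G01 X254.732 Y134.011
G01 X247.972 Y132.200
G01 X243.023 Y127.251
G01 X241.212 Y120.491
G01 X243.023 Y113.731
G01 X247.972 Y108.782
G01 X254.732 Y106.971
G01 X261.492 Y108.782
G01 X266.441 Y113.731
G01 X268.252 Y120.491
M5

1 u = 1 mm; y_m = 174.569 − y.

[1] `<circle>` circle, #ff0000→engrave S174 F3728: (156.658,131.384) → (154.736,138.556) → (149.486,143.806) → (142.314,145.728) → (135.142,143.806) → (129.892,138.556) → (127.970,131.384) → (129.892,124.212) → (135.142,118.962) → (142.314,117.040) → (149.486,118.962) → (154.736,124.212) → (156.658,131.384) (closed)

[2] `<circle>` circle, #ff0000→engrave S174 F3728: (268.252,120.491) → (266.441,127.251) → (261.492,132.200) → (254.732,134.011) → (247.972,132.200) → (243.023,127.251) → (241.212,120.491) → (243.023,113.731) → (247.972,108.782) → (254.732,106.971) → (261.492,108.782) → (266.441,113.731) → (268.252,120.491) (closed)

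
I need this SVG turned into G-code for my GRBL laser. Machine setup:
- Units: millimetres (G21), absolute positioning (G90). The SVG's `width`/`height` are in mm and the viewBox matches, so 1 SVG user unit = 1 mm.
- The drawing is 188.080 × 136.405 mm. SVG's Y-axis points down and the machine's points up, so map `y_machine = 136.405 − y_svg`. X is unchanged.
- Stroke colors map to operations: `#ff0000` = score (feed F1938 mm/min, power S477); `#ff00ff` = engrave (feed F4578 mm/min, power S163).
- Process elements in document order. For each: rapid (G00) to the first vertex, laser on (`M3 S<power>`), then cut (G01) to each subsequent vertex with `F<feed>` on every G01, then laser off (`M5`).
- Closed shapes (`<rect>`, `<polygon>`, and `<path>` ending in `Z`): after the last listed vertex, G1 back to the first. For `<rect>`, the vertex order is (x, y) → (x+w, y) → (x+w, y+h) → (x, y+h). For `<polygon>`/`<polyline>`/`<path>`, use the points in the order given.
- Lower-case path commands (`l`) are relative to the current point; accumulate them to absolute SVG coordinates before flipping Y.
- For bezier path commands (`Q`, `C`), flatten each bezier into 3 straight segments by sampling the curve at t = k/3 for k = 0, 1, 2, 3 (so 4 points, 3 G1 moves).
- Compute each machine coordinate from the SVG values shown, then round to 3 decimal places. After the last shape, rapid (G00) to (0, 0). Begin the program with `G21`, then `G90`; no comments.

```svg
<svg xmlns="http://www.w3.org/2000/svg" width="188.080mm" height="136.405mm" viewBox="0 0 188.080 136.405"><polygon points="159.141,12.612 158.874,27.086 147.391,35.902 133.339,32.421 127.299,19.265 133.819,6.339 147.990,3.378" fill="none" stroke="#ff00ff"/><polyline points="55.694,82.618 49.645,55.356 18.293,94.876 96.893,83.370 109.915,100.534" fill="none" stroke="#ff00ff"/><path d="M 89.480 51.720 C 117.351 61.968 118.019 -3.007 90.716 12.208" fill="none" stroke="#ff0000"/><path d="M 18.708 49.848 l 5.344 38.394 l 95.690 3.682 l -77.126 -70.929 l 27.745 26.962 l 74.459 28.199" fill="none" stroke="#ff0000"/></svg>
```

G21
G90
G00 X159.141 Y123.793
M3 S163
G01 X158.874 Y109.319 F4578
G01 X147.391 Y100.503 F4578
G01 X133.339 Y103.984 F4578
G01 X127.299 Y117.140 F4578
G01 X133.819 Y130.066 F4578
G01 X147.990 Y133.027 F4578
G01 X159.141 Y123.793 F4578
M5
G00 X55.694 Y53.787
M3 S163
G01 X49.645 Y81.049 F4578
G01 X18.293 Y41.529 F4578
G01 X96.893 Y53.035 F4578
G01 X109.915 Y35.871 F4578
M5
G00 X89.480 Y84.685
M3 S477
G01 X108.255 Y93.755 F1938
G01 X108.724 Y118.438 F1938
G01 X90.716 Y124.197 F1938
M5
G00 X18.708 Y86.557
M3 S477
G01 X24.052 Y48.163 F1938
G01 X119.742 Y44.481 F1938
G01 X42.616 Y115.410 F1938
G01 X70.361 Y88.448 F1938
G01 X144.820 Y60.249 F1938
M5
G00 X0.000 Y0.000

viewBox `0 0 188.080 136.405` with mm width/height → 1 unit = 1 mm. Flip: y_m = 136.405 − y_svg.

**Shape 1** — `<polygon>` regular polygon, stroke `#ff00ff` → engrave (S163, F4578). Machine vertices: (159.141,123.793) → (158.874,109.319) → (147.391,100.503) → (133.339,103.984) → (127.299,117.140) → (133.819,130.066) → (147.990,133.027) → (159.141,123.793). Closed: final G1 returns to the first vertex.

**Shape 2** — `<polyline>` open polyline, stroke `#ff00ff` → engrave (S163, F4578). Machine vertices: (55.694,53.787) → (49.645,81.049) → (18.293,41.529) → (96.893,53.035) → (109.915,35.871). Open path.

**Shape 3** — `<path>` cubic bezier, stroke `#ff0000` → score (S477, F1938). Control points (SVG): P0=(89.480,51.720), P1=(117.351,61.968), P2=(118.019,-3.007), P3=(90.716,12.208); sampled at t=k/3. Machine vertices: (89.480,84.685) → (108.255,93.755) → (108.724,118.438) → (90.716,124.197). Open path.

**Shape 4** — `<path>` open polyline, stroke `#ff0000` → score (S477, F1938). Machine vertices: (18.708,86.557) → (24.052,48.163) → (119.742,44.481) → (42.616,115.410) → (70.361,88.448) → (144.820,60.249). Open path.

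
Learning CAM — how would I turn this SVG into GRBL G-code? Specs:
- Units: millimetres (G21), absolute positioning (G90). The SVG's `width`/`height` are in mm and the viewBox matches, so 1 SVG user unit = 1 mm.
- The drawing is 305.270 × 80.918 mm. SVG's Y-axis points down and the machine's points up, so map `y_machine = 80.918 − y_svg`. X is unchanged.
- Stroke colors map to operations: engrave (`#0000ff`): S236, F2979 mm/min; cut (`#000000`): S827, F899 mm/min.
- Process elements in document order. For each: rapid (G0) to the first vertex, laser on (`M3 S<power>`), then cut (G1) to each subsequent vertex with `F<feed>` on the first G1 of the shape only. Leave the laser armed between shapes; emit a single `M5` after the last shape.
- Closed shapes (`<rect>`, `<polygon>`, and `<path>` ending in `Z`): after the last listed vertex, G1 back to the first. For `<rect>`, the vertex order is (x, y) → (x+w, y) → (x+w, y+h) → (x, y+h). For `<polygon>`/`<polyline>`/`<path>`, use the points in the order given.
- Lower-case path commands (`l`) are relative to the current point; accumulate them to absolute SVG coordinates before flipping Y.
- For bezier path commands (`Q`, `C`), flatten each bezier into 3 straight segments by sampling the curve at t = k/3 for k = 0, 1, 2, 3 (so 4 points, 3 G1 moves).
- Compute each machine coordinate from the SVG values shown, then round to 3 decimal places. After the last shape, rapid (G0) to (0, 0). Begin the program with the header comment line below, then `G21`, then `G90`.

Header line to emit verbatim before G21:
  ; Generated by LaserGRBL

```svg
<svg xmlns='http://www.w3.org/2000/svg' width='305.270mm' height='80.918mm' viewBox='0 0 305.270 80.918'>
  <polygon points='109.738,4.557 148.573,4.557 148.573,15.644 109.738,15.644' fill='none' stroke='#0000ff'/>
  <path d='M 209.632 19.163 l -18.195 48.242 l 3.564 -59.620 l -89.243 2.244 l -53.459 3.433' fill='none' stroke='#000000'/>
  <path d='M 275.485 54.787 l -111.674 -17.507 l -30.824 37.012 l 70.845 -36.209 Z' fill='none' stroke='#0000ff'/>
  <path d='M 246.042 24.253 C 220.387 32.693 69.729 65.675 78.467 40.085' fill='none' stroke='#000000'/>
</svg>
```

Since the viewBox matches the mm dimensions, user units are millimetres directly. The only transform is the Y-flip y_m = 80.918 − y_svg.

Shape 1 is a rectangle drawn with `<polygon>`. Its stroke #0000ff means engrave at S236, F2979. After flipping Y the toolpath is (109.738,76.361) → (148.573,76.361) → (148.573,65.274) → (109.738,65.274) → (109.738,76.361), returning to the start.

Shape 2 is a open polyline drawn with `<path>`. Its stroke #000000 means cut at S827, F899. After flipping Y the toolpath is (209.632,61.755) → (191.437,13.513) → (195.001,73.133) → (105.758,70.889) → (52.299,67.456).

Shape 3 is a closed polygon drawn with `<path>`. Its stroke #0000ff means engrave at S236, F2979. After flipping Y the toolpath is (275.485,26.131) → (163.811,43.638) → (132.987,6.626) → (203.832,42.835) → (275.485,26.131), returning to the start.

Shape 4 is a cubic bezier drawn with `<path>`. Its stroke #000000 means cut at S827, F899. After flipping Y the toolpath is (246.042,56.665) → (189.253,43.123) → (112.328,31.689) → (78.467,40.833).

; Generated by LaserGRBL
G21
G90
G0 X109.738 Y76.361
M3 S236
G1 X148.573 Y76.361 F2979
G1 X148.573 Y65.274
G1 X109.738 Y65.274
G1 X109.738 Y76.361
G0 X209.632 Y61.755
M3 S827
G1 X191.437 Y13.513 F899
G1 X195.001 Y73.133
G1 X105.758 Y70.889
G1 X52.299 Y67.456
G0 X275.485 Y26.131
M3 S236
G1 X163.811 Y43.638 F2979
G1 X132.987 Y6.626
G1 X203.832 Y42.835
G1 X275.485 Y26.131
G0 X246.042 Y56.665
M3 S827
G1 X189.253 Y43.123 F899
G1 X112.328 Y31.689
G1 X78.467 Y40.833
M5
G0 X0.000 Y0.000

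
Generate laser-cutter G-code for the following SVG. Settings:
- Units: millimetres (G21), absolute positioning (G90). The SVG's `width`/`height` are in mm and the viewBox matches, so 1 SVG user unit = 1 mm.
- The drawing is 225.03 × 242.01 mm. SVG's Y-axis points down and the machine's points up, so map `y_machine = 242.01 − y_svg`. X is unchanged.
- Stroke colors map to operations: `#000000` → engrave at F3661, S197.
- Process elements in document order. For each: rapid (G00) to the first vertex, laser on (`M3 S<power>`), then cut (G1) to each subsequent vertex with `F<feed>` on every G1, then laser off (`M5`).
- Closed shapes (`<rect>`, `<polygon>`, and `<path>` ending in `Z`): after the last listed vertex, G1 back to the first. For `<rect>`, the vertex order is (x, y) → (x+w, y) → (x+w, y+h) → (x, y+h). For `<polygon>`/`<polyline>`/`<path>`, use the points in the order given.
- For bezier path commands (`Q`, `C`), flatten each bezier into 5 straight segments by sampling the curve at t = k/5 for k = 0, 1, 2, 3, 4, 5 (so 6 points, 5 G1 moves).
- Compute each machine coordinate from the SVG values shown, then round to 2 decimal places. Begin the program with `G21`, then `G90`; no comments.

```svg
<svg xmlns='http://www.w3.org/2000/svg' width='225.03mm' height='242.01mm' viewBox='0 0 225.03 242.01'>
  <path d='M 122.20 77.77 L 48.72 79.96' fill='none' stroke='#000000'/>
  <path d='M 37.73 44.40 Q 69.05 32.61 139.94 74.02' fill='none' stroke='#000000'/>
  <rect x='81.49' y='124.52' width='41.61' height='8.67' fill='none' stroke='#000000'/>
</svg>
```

G21
G90
G00 X122.20 Y164.24
M3 S197
G1 X48.72 Y162.05 F3661
M5
G00 X37.73 Y197.61
M3 S197
G1 X51.84 Y200.20 F3661
G1 X69.12 Y198.53 F3661
G1 X89.56 Y192.61 F3661
G1 X113.17 Y182.43 F3661
G1 X139.94 Y167.99 F3661
M5
G00 X81.49 Y117.49
M3 S197
G1 X123.10 Y117.49 F3661
G1 X123.10 Y108.82 F3661
G1 X81.49 Y108.82 F3661
G1 X81.49 Y117.49 F3661
M5

viewBox `0 0 225.03 242.01` with mm width/height → 1 unit = 1 mm. Flip: y_m = 242.01 − y_svg.

**Shape 1** — `<path>` line segment, stroke `#000000` → engrave (S197, F3661). Machine vertices: (122.20,164.24) → (48.72,162.05). Open path.

**Shape 2** — `<path>` quadratic bezier, stroke `#000000` → engrave (S197, F3661). Control points (SVG): P0=(37.73,44.40), P1=(69.05,32.61), P2=(139.94,74.02); sampled at t=k/5. Machine vertices: (37.73,197.61) → (51.84,200.20) → (69.12,198.53) → (89.56,192.61) → (113.17,182.43) → (139.94,167.99). Open path.

**Shape 3** — `<rect>` rectangle, stroke `#000000` → engrave (S197, F3661). Machine vertices: (81.49,117.49) → (123.10,117.49) → (123.10,108.82) → (81.49,108.82) → (81.49,117.49). Closed: final G1 returns to the first vertex.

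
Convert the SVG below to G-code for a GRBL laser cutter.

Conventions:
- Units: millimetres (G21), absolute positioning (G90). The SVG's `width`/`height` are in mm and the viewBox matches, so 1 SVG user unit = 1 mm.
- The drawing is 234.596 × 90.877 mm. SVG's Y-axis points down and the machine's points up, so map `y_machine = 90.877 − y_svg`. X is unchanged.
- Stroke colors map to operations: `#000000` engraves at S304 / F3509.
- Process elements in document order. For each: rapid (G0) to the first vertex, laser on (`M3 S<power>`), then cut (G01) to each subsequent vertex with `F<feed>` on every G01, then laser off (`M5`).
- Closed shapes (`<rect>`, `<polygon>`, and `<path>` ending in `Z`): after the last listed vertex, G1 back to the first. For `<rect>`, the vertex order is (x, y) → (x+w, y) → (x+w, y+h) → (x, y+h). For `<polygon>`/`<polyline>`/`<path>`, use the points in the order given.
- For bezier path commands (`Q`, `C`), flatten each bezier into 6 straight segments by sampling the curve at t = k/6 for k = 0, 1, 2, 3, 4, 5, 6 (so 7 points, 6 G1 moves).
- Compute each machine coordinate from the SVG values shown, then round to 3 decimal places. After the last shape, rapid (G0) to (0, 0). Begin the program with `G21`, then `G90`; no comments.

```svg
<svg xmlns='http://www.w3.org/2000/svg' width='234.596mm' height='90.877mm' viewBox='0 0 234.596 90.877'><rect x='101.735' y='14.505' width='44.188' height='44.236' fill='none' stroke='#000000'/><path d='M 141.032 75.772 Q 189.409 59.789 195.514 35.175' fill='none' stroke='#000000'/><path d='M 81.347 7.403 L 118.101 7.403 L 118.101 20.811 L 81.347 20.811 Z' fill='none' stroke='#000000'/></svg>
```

1 u = 1 mm; y_m = 90.877 − y.

[1] `<rect>` rectangle, #000000→engrave S304 F3509: (101.735,76.372) → (145.923,76.372) → (145.923,32.136) → (101.735,32.136) → (101.735,76.372) (closed)

[2] `<path>` quadratic bezier, #000000→engrave S304 F3509: (141.032,15.105) → (155.983,20.672) → (168.586,26.719) → (178.841,33.246) → (186.747,40.252) → (192.305,47.737) → (195.514,55.702)

[3] `<path>` rectangle, #000000→engrave S304 F3509: (81.347,83.474) → (118.101,83.474) → (118.101,70.066) → (81.347,70.066) → (81.347,83.474) (closed)

G21
G90
G0 X101.735 Y76.372
M3 S304
G01 X145.923 Y76.372 F3509
G01 X145.923 Y32.136 F3509
G01 X101.735 Y32.136 F3509
G01 X101.735 Y76.372 F3509
M5
G0 X141.032 Y15.105
M3 S304
G01 X155.983 Y20.672 F3509
G01 X168.586 Y26.719 F3509
G01 X178.841 Y33.246 F3509
G01 X186.747 Y40.252 F3509
G01 X192.305 Y47.737 F3509
G01 X195.514 Y55.702 F3509
M5
G0 X81.347 Y83.474
M3 S304
G01 X118.101 Y83.474 F3509
G01 X118.101 Y70.066 F3509
G01 X81.347 Y70.066 F3509
G01 X81.347 Y83.474 F3509
M5
G0 X0.000 Y0.000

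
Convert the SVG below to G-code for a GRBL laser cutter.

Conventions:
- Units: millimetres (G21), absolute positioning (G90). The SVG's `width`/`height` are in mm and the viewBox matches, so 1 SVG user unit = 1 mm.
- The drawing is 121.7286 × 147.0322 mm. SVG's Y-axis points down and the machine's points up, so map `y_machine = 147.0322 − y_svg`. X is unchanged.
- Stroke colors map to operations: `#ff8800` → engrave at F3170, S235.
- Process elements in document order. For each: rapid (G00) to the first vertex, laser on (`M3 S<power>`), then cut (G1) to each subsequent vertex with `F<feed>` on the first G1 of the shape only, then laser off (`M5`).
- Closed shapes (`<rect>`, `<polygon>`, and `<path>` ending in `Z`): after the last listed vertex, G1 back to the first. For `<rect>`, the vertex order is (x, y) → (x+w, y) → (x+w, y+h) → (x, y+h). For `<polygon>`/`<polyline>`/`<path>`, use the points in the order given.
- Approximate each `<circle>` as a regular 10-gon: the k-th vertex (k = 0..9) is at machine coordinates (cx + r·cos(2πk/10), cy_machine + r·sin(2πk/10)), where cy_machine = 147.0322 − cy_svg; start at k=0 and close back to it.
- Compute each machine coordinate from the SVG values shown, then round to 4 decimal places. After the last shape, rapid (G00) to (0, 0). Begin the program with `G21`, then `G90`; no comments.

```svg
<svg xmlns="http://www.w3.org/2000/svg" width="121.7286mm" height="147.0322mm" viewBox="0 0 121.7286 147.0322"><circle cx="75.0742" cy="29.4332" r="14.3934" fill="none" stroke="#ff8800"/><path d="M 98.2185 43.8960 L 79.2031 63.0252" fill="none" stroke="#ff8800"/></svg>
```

Since the viewBox matches the mm dimensions, user units are millimetres directly. The only transform is the Y-flip y_m = 147.0322 − y_svg.

Shape 1 is a circle drawn with `<circle>`. Its stroke #ff8800 means engrave at S235, F3170. After flipping Y the toolpath is (89.4676,117.5990) → (86.7187,126.0592) → (79.5220,131.2879) → (70.6264,131.2879) → (63.4297,126.0592) → (60.6808,117.5990) → (63.4297,109.1388) → (70.6264,103.9101) → (79.5220,103.9101) → (86.7187,109.1388) → (89.4676,117.5990), returning to the start.

Shape 2 is a line segment drawn with `<path>`. Its stroke #ff8800 means engrave at S235, F3170. After flipping Y the toolpath is (98.2185,103.1362) → (79.2031,84.0070).

G21
G90
G00 X89.4676 Y117.5990
M3 S235
G1 X86.7187 Y126.0592 F3170
G1 X79.5220 Y131.2879
G1 X70.6264 Y131.2879
G1 X63.4297 Y126.0592
G1 X60.6808 Y117.5990
G1 X63.4297 Y109.1388
G1 X70.6264 Y103.9101
G1 X79.5220 Y103.9101
G1 X86.7187 Y109.1388
G1 X89.4676 Y117.5990
M5
G00 X98.2185 Y103.1362
M3 S235
G1 X79.2031 Y84.0070 F3170
M5
G00 X0.0000 Y0.0000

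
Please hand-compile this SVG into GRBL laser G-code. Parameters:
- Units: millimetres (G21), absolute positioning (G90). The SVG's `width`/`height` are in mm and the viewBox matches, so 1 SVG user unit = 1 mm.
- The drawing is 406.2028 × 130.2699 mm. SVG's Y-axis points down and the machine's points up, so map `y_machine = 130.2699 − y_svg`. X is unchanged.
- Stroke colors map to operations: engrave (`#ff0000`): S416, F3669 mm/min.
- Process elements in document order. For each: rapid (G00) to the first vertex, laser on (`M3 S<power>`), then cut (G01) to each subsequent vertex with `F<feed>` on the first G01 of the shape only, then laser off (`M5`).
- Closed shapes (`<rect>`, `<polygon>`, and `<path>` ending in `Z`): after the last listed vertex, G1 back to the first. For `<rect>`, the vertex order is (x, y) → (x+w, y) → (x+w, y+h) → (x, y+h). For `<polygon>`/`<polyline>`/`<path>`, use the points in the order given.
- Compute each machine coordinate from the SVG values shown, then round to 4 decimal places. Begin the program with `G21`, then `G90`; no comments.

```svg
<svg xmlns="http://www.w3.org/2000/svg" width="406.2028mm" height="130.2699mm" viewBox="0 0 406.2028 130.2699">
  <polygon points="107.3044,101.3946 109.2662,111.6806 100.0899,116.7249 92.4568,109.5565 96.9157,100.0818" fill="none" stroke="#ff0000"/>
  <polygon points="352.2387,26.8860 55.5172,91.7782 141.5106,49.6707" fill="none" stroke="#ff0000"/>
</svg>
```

G21
G90
G00 X107.3044 Y28.8753
M3 S416
G01 X109.2662 Y18.5893 F3669
G01 X100.0899 Y13.5450
G01 X92.4568 Y20.7134
G01 X96.9157 Y30.1881
G01 X107.3044 Y28.8753
M5
G00 X352.2387 Y103.3839
M3 S416
G01 X55.5172 Y38.4917 F3669
G01 X141.5106 Y80.5992
G01 X352.2387 Y103.3839
M5

viewBox `0 0 406.2028 130.2699` with mm width/height → 1 unit = 1 mm. Flip: y_m = 130.2699 − y_svg.

**Shape 1** — `<polygon>` regular polygon, stroke `#ff0000` → engrave (S416, F3669). Machine vertices: (107.3044,28.8753) → (109.2662,18.5893) → (100.0899,13.5450) → (92.4568,20.7134) → (96.9157,30.1881) → (107.3044,28.8753). Closed: final G1 returns to the first vertex.

**Shape 2** — `<polygon>` closed polygon, stroke `#ff0000` → engrave (S416, F3669). Machine vertices: (352.2387,103.3839) → (55.5172,38.4917) → (141.5106,80.5992) → (352.2387,103.3839). Closed: final G1 returns to the first vertex.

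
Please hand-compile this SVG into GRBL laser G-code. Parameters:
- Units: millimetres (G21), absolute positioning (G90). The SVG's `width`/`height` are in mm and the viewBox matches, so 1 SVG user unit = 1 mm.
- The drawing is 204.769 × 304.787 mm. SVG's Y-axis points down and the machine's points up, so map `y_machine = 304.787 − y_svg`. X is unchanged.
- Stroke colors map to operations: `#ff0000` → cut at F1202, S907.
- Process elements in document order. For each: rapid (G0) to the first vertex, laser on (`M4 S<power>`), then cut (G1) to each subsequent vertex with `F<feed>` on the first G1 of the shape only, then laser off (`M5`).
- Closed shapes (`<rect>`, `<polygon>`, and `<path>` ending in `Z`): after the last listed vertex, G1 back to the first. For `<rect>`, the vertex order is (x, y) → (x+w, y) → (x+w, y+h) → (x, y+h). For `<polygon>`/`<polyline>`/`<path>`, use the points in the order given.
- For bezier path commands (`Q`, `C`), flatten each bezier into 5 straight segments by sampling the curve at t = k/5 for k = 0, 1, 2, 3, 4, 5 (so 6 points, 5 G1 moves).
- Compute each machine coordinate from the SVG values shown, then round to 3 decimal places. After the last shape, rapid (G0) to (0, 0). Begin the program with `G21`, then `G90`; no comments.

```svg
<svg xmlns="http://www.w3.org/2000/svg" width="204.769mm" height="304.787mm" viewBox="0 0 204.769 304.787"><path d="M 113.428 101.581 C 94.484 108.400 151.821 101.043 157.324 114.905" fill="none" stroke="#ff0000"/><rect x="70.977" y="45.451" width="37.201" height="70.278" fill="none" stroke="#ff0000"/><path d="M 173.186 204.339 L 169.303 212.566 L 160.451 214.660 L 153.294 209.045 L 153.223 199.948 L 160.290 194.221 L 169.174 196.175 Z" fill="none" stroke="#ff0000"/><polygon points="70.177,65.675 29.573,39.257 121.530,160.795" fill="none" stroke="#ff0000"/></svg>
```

viewBox `0 0 204.769 304.787` with mm width/height → 1 unit = 1 mm. Flip: y_m = 304.787 − y_svg.

**Shape 1** — `<path>` cubic bezier, stroke `#ff0000` → cut (S907, F1202). Control points (SVG): P0=(113.428,101.581), P1=(94.484,108.400), P2=(151.821,101.043), P3=(157.324,114.905); sampled at t=k/5. Machine vertices: (113.428,203.206) → (110.190,200.533) → (119.111,199.562) → (134.039,198.597) → (148.827,195.936) → (157.324,189.882). Open path.

**Shape 2** — `<rect>` rectangle, stroke `#ff0000` → cut (S907, F1202). Machine vertices: (70.977,259.336) → (108.178,259.336) → (108.178,189.058) → (70.977,189.058) → (70.977,259.336). Closed: final G1 returns to the first vertex.

**Shape 3** — `<path>` regular polygon, stroke `#ff0000` → cut (S907, F1202). Machine vertices: (173.186,100.448) → (169.303,92.221) → (160.451,90.127) → (153.294,95.742) → (153.223,104.839) → (160.290,110.566) → (169.174,108.612) → (173.186,100.448). Closed: final G1 returns to the first vertex.

**Shape 4** — `<polygon>` closed polygon, stroke `#ff0000` → cut (S907, F1202). Machine vertices: (70.177,239.112) → (29.573,265.530) → (121.530,143.992) → (70.177,239.112). Closed: final G1 returns to the first vertex.

G21
G90
G0 X113.428 Y203.206
M4 S907
G1 X110.190 Y200.533 F1202
G1 X119.111 Y199.562
G1 X134.039 Y198.597
G1 X148.827 Y195.936
G1 X157.324 Y189.882
M5
G0 X70.977 Y259.336
M4 S907
G1 X108.178 Y259.336 F1202
G1 X108.178 Y189.058
G1 X70.977 Y189.058
G1 X70.977 Y259.336
M5
G0 X173.186 Y100.448
M4 S907
G1 X169.303 Y92.221 F1202
G1 X160.451 Y90.127
G1 X153.294 Y95.742
G1 X153.223 Y104.839
G1 X160.290 Y110.566
G1 X169.174 Y108.612
G1 X173.186 Y100.448
M5
G0 X70.177 Y239.112
M4 S907
G1 X29.573 Y265.530 F1202
G1 X121.530 Y143.992
G1 X70.177 Y239.112
M5
G0 X0.000 Y0.000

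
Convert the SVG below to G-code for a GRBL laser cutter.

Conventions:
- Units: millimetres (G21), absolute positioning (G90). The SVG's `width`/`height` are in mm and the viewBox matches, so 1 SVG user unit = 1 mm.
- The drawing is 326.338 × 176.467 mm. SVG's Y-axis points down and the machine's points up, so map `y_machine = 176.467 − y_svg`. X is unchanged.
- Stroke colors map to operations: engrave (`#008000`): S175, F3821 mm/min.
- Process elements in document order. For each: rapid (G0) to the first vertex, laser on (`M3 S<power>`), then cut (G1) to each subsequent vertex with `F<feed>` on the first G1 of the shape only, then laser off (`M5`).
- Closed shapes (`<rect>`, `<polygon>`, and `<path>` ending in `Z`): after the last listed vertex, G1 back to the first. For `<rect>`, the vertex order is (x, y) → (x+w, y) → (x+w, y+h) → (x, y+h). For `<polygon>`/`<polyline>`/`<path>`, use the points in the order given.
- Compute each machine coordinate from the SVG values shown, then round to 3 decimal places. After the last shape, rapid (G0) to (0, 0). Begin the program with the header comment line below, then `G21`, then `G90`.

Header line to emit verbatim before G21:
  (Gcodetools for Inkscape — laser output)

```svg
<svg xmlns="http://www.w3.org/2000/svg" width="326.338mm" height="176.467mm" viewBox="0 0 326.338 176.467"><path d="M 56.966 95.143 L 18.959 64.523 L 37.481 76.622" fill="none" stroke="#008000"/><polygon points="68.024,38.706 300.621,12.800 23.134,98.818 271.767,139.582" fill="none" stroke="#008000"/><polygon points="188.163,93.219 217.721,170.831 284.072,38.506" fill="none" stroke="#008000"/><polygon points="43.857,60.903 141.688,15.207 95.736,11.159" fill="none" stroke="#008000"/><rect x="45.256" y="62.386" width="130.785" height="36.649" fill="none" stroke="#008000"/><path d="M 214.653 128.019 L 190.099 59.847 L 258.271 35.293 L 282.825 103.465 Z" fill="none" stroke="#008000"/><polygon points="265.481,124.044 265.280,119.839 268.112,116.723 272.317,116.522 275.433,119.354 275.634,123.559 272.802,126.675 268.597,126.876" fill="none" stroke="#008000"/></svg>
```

viewBox `0 0 326.338 176.467` with mm width/height → 1 unit = 1 mm. Flip: y_m = 176.467 − y_svg.

**Shape 1** — `<path>` open polyline, stroke `#008000` → engrave (S175, F3821). Machine vertices: (56.966,81.324) → (18.959,111.944) → (37.481,99.845). Open path.

**Shape 2** — `<polygon>` closed polygon, stroke `#008000` → engrave (S175, F3821). Machine vertices: (68.024,137.761) → (300.621,163.667) → (23.134,77.649) → (271.767,36.885) → (68.024,137.761). Closed: final G1 returns to the first vertex.

**Shape 3** — `<polygon>` closed polygon, stroke `#008000` → engrave (S175, F3821). Machine vertices: (188.163,83.248) → (217.721,5.636) → (284.072,137.961) → (188.163,83.248). Closed: final G1 returns to the first vertex.

**Shape 4** — `<polygon>` closed polygon, stroke `#008000` → engrave (S175, F3821). Machine vertices: (43.857,115.564) → (141.688,161.260) → (95.736,165.308) → (43.857,115.564). Closed: final G1 returns to the first vertex.

**Shape 5** — `<rect>` rectangle, stroke `#008000` → engrave (S175, F3821). Machine vertices: (45.256,114.081) → (176.041,114.081) → (176.041,77.432) → (45.256,77.432) → (45.256,114.081). Closed: final G1 returns to the first vertex.

**Shape 6** — `<path>` regular polygon, stroke `#008000` → engrave (S175, F3821). Machine vertices: (214.653,48.448) → (190.099,116.620) → (258.271,141.174) → (282.825,73.002) → (214.653,48.448). Closed: final G1 returns to the first vertex.

**Shape 7** — `<polygon>` regular polygon, stroke `#008000` → engrave (S175, F3821). Machine vertices: (265.481,52.423) → (265.280,56.628) → (268.112,59.744) → (272.317,59.945) → (275.433,57.113) → (275.634,52.908) → (272.802,49.792) → (268.597,49.591) → (265.481,52.423). Closed: final G1 returns to the first vertex.

(Gcodetools for Inkscape — laser output)
G21
G90
G0 X56.966 Y81.324
M3 S175
G1 X18.959 Y111.944 F3821
G1 X37.481 Y99.845
M5
G0 X68.024 Y137.761
M3 S175
G1 X300.621 Y163.667 F3821
G1 X23.134 Y77.649
G1 X271.767 Y36.885
G1 X68.024 Y137.761
M5
G0 X188.163 Y83.248
M3 S175
G1 X217.721 Y5.636 F3821
G1 X284.072 Y137.961
G1 X188.163 Y83.248
M5
G0 X43.857 Y115.564
M3 S175
G1 X141.688 Y161.260 F3821
G1 X95.736 Y165.308
G1 X43.857 Y115.564
M5
G0 X45.256 Y114.081
M3 S175
G1 X176.041 Y114.081 F3821
G1 X176.041 Y77.432
G1 X45.256 Y77.432
G1 X45.256 Y114.081
M5
G0 X214.653 Y48.448
M3 S175
G1 X190.099 Y116.620 F3821
G1 X258.271 Y141.174
G1 X282.825 Y73.002
G1 X214.653 Y48.448
M5
G0 X265.481 Y52.423
M3 S175
G1 X265.280 Y56.628 F3821
G1 X268.112 Y59.744
G1 X272.317 Y59.945
G1 X275.433 Y57.113
G1 X275.634 Y52.908
G1 X272.802 Y49.792
G1 X268.597 Y49.591
G1 X265.481 Y52.423
M5
G0 X0.000 Y0.000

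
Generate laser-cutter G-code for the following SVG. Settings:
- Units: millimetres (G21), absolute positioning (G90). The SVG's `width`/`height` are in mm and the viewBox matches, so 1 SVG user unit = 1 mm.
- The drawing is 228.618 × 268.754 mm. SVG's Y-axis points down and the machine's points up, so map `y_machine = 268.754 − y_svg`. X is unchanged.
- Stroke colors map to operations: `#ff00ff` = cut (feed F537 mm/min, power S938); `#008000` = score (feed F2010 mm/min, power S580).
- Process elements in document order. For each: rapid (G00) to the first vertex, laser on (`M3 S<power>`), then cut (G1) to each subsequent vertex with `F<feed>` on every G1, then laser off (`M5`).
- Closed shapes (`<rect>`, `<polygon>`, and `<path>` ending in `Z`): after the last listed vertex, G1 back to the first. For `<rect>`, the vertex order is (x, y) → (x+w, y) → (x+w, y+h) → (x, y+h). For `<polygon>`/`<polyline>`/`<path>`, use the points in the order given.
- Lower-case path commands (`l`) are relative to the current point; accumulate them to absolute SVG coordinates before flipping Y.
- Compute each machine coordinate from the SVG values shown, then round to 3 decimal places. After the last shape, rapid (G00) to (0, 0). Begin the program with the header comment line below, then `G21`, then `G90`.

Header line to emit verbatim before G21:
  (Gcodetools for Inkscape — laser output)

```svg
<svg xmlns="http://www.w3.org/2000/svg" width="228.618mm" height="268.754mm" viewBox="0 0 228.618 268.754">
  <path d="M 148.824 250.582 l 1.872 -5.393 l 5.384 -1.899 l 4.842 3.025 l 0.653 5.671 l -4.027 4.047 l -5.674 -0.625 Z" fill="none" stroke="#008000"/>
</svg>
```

viewBox `0 0 228.618 268.754` with mm width/height → 1 unit = 1 mm. Flip: y_m = 268.754 − y_svg.

**Shape 1** — `<path>` regular polygon, stroke `#008000` → score (S580, F2010). Machine vertices: (148.824,18.172) → (150.696,23.565) → (156.080,25.464) → (160.922,22.439) → (161.575,16.768) → (157.548,12.721) → (151.874,13.346) → (148.824,18.172). Closed: final G1 returns to the first vertex.

(Gcodetools for Inkscape — laser output)
G21
G90
G00 X148.824 Y18.172
M3 S580
G1 X150.696 Y23.565 F2010
G1 X156.080 Y25.464 F2010
G1 X160.922 Y22.439 F2010
G1 X161.575 Y16.768 F2010
G1 X157.548 Y12.721 F2010
G1 X151.874 Y13.346 F2010
G1 X148.824 Y18.172 F2010
M5
G00 X0.000 Y0.000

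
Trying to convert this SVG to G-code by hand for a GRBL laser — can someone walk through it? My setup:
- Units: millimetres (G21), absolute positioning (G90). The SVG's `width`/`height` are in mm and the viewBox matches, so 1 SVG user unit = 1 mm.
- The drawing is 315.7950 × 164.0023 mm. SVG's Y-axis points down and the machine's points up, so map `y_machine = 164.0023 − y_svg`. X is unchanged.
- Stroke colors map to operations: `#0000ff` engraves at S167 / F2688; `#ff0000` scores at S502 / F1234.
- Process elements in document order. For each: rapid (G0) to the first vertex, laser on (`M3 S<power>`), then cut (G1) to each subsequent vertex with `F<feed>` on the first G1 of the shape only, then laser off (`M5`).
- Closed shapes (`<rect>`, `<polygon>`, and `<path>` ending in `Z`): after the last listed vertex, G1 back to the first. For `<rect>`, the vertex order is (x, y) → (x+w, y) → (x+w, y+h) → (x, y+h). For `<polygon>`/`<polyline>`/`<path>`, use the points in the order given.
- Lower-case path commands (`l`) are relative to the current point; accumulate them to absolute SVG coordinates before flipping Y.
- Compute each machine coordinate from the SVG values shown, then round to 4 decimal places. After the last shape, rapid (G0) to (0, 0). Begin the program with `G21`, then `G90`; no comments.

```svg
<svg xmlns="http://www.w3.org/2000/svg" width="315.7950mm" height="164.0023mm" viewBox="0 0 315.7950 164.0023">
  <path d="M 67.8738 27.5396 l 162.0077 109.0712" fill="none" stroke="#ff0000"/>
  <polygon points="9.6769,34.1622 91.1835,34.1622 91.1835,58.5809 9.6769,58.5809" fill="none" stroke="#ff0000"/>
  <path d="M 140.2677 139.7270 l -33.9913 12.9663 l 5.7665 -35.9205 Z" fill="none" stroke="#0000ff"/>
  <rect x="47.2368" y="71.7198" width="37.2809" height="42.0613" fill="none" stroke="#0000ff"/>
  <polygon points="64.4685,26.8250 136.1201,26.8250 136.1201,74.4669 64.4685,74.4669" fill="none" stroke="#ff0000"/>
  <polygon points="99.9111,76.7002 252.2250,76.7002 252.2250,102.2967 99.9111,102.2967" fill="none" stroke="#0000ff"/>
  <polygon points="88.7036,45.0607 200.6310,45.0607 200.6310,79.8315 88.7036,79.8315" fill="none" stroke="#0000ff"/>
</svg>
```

viewBox `0 0 315.7950 164.0023` with mm width/height → 1 unit = 1 mm. Flip: y_m = 164.0023 − y_svg.

**Shape 1** — `<path>` line segment, stroke `#ff0000` → score (S502, F1234). Machine vertices: (67.8738,136.4627) → (229.8815,27.3915). Open path.

**Shape 2** — `<polygon>` rectangle, stroke `#ff0000` → score (S502, F1234). Machine vertices: (9.6769,129.8401) → (91.1835,129.8401) → (91.1835,105.4214) → (9.6769,105.4214) → (9.6769,129.8401). Closed: final G1 returns to the first vertex.

**Shape 3** — `<path>` regular polygon, stroke `#0000ff` → engrave (S167, F2688). Machine vertices: (140.2677,24.2753) → (106.2764,11.3090) → (112.0429,47.2295) → (140.2677,24.2753). Closed: final G1 returns to the first vertex.

**Shape 4** — `<rect>` rectangle, stroke `#0000ff` → engrave (S167, F2688). Machine vertices: (47.2368,92.2825) → (84.5177,92.2825) → (84.5177,50.2212) → (47.2368,50.2212) → (47.2368,92.2825). Closed: final G1 returns to the first vertex.

**Shape 5** — `<polygon>` rectangle, stroke `#ff0000` → score (S502, F1234). Machine vertices: (64.4685,137.1773) → (136.1201,137.1773) → (136.1201,89.5354) → (64.4685,89.5354) → (64.4685,137.1773). Closed: final G1 returns to the first vertex.

**Shape 6** — `<polygon>` rectangle, stroke `#0000ff` → engrave (S167, F2688). Machine vertices: (99.9111,87.3021) → (252.2250,87.3021) → (252.2250,61.7056) → (99.9111,61.7056) → (99.9111,87.3021). Closed: final G1 returns to the first vertex.

**Shape 7** — `<polygon>` rectangle, stroke `#0000ff` → engrave (S167, F2688). Machine vertices: (88.7036,118.9416) → (200.6310,118.9416) → (200.6310,84.1708) → (88.7036,84.1708) → (88.7036,118.9416). Closed: final G1 returns to the first vertex.

G21
G90
G0 X67.8738 Y136.4627
M3 S502
G1 X229.8815 Y27.3915 F1234
M5
G0 X9.6769 Y129.8401
M3 S502
G1 X91.1835 Y129.8401 F1234
G1 X91.1835 Y105.4214
G1 X9.6769 Y105.4214
G1 X9.6769 Y129.8401
M5
G0 X140.2677 Y24.2753
M3 S167
G1 X106.2764 Y11.3090 F2688
G1 X112.0429 Y47.2295
G1 X140.2677 Y24.2753
M5
G0 X47.2368 Y92.2825
M3 S167
G1 X84.5177 Y92.2825 F2688
G1 X84.5177 Y50.2212
G1 X47.2368 Y50.2212
G1 X47.2368 Y92.2825
M5
G0 X64.4685 Y137.1773
M3 S502
G1 X136.1201 Y137.1773 F1234
G1 X136.1201 Y89.5354
G1 X64.4685 Y89.5354
G1 X64.4685 Y137.1773
M5
G0 X99.9111 Y87.3021
M3 S167
G1 X252.2250 Y87.3021 F2688
G1 X252.2250 Y61.7056
G1 X99.9111 Y61.7056
G1 X99.9111 Y87.3021
M5
G0 X88.7036 Y118.9416
M3 S167
G1 X200.6310 Y118.9416 F2688
G1 X200.6310 Y84.1708
G1 X88.7036 Y84.1708
G1 X88.7036 Y118.9416
M5
G0 X0.0000 Y0.0000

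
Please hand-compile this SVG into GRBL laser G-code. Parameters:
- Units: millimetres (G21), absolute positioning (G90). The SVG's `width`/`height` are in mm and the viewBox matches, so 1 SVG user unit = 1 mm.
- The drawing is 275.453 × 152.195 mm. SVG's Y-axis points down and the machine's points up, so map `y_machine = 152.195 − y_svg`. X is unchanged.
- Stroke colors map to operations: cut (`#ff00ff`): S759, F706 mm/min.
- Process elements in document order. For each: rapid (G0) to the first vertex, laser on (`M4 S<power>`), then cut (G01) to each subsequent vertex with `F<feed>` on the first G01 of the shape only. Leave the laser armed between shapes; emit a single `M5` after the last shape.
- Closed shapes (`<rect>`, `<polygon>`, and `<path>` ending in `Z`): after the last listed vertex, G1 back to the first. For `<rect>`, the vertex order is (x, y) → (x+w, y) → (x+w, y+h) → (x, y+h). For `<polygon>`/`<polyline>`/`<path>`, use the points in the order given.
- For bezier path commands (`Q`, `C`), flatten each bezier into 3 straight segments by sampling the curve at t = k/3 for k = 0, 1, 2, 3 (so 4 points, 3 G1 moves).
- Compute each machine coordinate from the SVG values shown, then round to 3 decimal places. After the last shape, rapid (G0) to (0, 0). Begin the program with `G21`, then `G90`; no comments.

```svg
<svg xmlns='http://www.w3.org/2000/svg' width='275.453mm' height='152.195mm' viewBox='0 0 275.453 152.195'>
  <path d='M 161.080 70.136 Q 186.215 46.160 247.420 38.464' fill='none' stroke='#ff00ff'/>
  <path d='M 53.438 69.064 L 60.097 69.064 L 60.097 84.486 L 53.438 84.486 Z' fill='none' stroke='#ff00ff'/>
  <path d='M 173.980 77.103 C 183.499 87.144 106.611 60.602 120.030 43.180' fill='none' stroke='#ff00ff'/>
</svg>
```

G21
G90
G0 X161.080 Y82.059
M4 S759
G01 X181.844 Y96.234 F706
G01 X210.624 Y106.791
G01 X247.420 Y113.731
G0 X53.438 Y83.131
M4 S759
G01 X60.097 Y83.131 F706
G01 X60.097 Y67.709
G01 X53.438 Y67.709
G01 X53.438 Y83.131
G0 X173.980 Y75.092
M4 S759
G01 X161.242 Y75.553 F706
G01 X130.168 Y90.246
G01 X120.030 Y109.015
M5
G0 X0.000 Y0.000

Since the viewBox matches the mm dimensions, user units are millimetres directly. The only transform is the Y-flip y_m = 152.195 − y_svg.

Shape 1 is a quadratic bezier drawn with `<path>`. Its stroke #ff00ff means cut at S759, F706. After flipping Y the toolpath is (161.080,82.059) → (181.844,96.234) → (210.624,106.791) → (247.420,113.731).

Shape 2 is a rectangle drawn with `<path>`. Its stroke #ff00ff means cut at S759, F706. After flipping Y the toolpath is (53.438,83.131) → (60.097,83.131) → (60.097,67.709) → (53.438,67.709) → (53.438,83.131), returning to the start.

Shape 3 is a cubic bezier drawn with `<path>`. Its stroke #ff00ff means cut at S759, F706. After flipping Y the toolpath is (173.980,75.092) → (161.242,75.553) → (130.168,90.246) → (120.030,109.015).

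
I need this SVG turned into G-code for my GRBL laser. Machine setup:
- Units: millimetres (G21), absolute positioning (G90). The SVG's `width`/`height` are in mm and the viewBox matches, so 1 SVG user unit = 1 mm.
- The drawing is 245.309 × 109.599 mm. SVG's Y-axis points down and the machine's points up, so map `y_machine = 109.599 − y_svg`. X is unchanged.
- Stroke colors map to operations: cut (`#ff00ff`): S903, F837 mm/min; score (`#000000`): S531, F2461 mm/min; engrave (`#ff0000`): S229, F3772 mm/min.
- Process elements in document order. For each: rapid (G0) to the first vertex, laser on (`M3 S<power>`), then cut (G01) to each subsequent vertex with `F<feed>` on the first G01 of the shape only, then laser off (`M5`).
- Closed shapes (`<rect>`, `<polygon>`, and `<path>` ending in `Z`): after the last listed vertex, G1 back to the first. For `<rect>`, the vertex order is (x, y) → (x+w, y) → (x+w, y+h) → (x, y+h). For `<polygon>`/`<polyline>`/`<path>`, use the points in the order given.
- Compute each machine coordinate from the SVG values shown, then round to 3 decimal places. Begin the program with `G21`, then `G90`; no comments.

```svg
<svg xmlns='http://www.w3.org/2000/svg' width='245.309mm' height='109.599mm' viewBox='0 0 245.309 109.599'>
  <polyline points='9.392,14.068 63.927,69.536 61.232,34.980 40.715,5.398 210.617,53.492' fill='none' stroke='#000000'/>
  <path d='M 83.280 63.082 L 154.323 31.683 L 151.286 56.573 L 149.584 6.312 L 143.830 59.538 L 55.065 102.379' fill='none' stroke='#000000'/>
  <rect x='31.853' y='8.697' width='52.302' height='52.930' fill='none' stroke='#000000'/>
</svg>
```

G21
G90
G0 X9.392 Y95.531
M3 S531
G01 X63.927 Y40.063 F2461
G01 X61.232 Y74.619
G01 X40.715 Y104.201
G01 X210.617 Y56.107
M5
G0 X83.280 Y46.517
M3 S531
G01 X154.323 Y77.916 F2461
G01 X151.286 Y53.026
G01 X149.584 Y103.287
G01 X143.830 Y50.061
G01 X55.065 Y7.220
M5
G0 X31.853 Y100.902
M3 S531
G01 X84.155 Y100.902 F2461
G01 X84.155 Y47.972
G01 X31.853 Y47.972
G01 X31.853 Y100.902
M5

Since the viewBox matches the mm dimensions, user units are millimetres directly. The only transform is the Y-flip y_m = 109.599 − y_svg.

Shape 1 is a open polyline drawn with `<polyline>`. Its stroke #000000 means score at S531, F2461. After flipping Y the toolpath is (9.392,95.531) → (63.927,40.063) → (61.232,74.619) → (40.715,104.201) → (210.617,56.107).

Shape 2 is a open polyline drawn with `<path>`. Its stroke #000000 means score at S531, F2461. After flipping Y the toolpath is (83.280,46.517) → (154.323,77.916) → (151.286,53.026) → (149.584,103.287) → (143.830,50.061) → (55.065,7.220).

Shape 3 is a rectangle drawn with `<rect>`. Its stroke #000000 means score at S531, F2461. After flipping Y the toolpath is (31.853,100.902) → (84.155,100.902) → (84.155,47.972) → (31.853,47.972) → (31.853,100.902), returning to the start.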